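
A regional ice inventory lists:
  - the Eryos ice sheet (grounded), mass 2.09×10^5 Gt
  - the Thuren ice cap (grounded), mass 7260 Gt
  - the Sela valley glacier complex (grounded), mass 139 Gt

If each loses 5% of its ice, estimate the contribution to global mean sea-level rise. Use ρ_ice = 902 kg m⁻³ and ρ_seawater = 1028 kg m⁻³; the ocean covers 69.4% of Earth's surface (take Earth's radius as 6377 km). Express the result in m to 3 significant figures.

≈ 0.0297 m

Eryos: 0.05 × 2.09×10^5 Gt = 1.045×10^16 kg; dividing by ρ_w = 1028 kg m⁻³ gives 1.017×10^13 m³ of water.
Thuren: 0.05 × 7260 Gt = 3.630×10^14 kg; dividing by ρ_w = 1028 kg m⁻³ gives 3.531×10^11 m³ of water.
Sela: 0.05 × 139 Gt = 6.950×10^12 kg; dividing by ρ_w = 1028 kg m⁻³ gives 6.761×10^9 m³ of water.
Total added water ≈ 1.053×10^13 m³ over 3.55×10^14 m² → Δh = 0.0297 m.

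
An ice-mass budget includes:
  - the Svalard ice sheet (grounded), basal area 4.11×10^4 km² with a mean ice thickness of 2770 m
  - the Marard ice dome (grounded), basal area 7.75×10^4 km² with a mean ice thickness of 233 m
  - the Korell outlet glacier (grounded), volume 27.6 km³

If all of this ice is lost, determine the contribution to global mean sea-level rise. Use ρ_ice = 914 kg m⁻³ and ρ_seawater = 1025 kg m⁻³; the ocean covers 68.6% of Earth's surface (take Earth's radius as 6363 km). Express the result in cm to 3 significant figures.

Svalard: ice volume = 4.11×10^4 km² × 2770 m = 1.138×10^5 km³; 1.138×10^5 × (914/1025) = 1.015×10^5 km³ of water.
Marard: ice volume = 7.75×10^4 km² × 233 m = 1.806×10^4 km³; 1.806×10^4 × (914/1025) = 1.610×10^4 km³ of water.
Korell: 27.6 km³ × (914/1025) = 24.61 km³ of water.
Total added water ≈ 1.176×10^14 m³ over 3.49×10^14 m² → Δh = 0.337 m = 33.7 cm.

≈ 33.7 cm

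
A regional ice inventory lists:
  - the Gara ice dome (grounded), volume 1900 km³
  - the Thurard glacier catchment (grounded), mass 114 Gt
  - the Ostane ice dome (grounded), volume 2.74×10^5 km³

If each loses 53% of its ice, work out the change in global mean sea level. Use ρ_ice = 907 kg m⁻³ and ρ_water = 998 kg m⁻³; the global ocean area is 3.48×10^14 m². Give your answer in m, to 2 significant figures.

≈ 0.38 m

Gara: 0.53 × 1900 km³ × (907/998) = 915.2 km³ of water.
Thurard: 0.53 × 114 Gt = 6.042×10^13 kg; dividing by ρ_w = 998 kg m⁻³ gives 6.054×10^10 m³ of water.
Ostane: 0.53 × 2.74×10^5 km³ × (907/998) = 1.320×10^5 km³ of water.
Total added water ≈ 1.330×10^14 m³ over 3.48×10^14 m² → Δh = 0.382 m.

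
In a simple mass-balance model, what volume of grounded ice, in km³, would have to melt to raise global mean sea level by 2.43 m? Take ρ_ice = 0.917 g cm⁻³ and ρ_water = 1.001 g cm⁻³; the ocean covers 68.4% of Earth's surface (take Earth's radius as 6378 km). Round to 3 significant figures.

≈ 9.27×10^5 km³

Required water volume = Δh × A = 2.43 m × 3.50×10^14 m² = 8.497×10^14 m³ = 8.497×10^5 km³.
Ice volume = water volume × ρ_w/ρ_ice = 8.497×10^5 × 1001/917 = 9.27×10^5 km³.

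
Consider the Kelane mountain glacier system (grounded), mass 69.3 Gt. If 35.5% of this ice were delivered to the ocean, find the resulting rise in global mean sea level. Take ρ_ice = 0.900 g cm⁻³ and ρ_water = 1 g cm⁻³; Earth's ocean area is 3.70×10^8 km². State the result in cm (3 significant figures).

≈ 6.65×10^-3 cm

Kelane: 0.355 × 69.3 Gt = 2.460×10^13 kg; dividing by ρ_w = 1 g cm⁻³ = 1000 kg m⁻³ gives 2.460×10^10 m³ of water.
Spread over 3.70×10^14 m² of ocean, Δh = 2.460×10^10 / 3.70×10^14 = 6.65×10^-5 m = 6.65×10^-3 cm.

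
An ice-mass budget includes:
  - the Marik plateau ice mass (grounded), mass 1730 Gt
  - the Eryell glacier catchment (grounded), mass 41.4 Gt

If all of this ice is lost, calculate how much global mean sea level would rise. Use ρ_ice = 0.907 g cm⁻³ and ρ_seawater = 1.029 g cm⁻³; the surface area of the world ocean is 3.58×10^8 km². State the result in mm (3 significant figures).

Marik: 1730 Gt = 1.730×10^15 kg; dividing by ρ_w = 1.029 g cm⁻³ = 1029 kg m⁻³ gives 1.681×10^12 m³ of water.
Eryell: 41.4 Gt = 4.140×10^13 kg; dividing by ρ_w = 1029 kg m⁻³ gives 4.023×10^10 m³ of water.
Total added water ≈ 1.721×10^12 m³ over 3.58×10^14 m² → Δh = 4.81×10^-3 m = 4.81 mm.

≈ 4.81 mm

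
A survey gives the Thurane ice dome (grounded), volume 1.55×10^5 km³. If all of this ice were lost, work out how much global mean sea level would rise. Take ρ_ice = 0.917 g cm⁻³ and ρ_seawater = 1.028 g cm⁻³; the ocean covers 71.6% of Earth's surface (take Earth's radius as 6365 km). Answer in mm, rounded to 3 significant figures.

≈ 379 mm

Thurane: 1.55×10^5 km³ × (917/1028) = 1.383×10^5 km³ of water.
Spread over 3.65×10^14 m² of ocean, Δh = 1.383×10^14 / 3.65×10^14 = 0.379 m = 379 mm.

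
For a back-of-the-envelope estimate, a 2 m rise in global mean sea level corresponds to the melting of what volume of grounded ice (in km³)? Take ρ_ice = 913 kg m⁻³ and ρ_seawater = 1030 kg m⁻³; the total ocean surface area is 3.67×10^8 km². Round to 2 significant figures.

≈ 8.3×10^5 km³

Required water volume = Δh × A = 2 m × 3.67×10^14 m² = 7.340×10^14 m³ = 7.340×10^5 km³.
Ice volume = water volume × ρ_w/ρ_ice = 7.340×10^5 × 1030/913 = 8.3×10^5 km³.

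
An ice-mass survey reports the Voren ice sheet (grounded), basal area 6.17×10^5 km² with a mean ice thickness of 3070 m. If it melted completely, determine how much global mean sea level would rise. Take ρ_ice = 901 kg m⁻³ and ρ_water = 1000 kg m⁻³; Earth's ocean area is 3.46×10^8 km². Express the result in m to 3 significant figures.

≈ 4.93 m

Voren: ice volume = 6.17×10^5 km² × 3070 m = 1.894×10^6 km³; 1.894×10^6 × (901/1000) = 1.707×10^6 km³ of water.
Spread over 3.46×10^14 m² of ocean, Δh = 1.707×10^15 / 3.46×10^14 = 4.93 m.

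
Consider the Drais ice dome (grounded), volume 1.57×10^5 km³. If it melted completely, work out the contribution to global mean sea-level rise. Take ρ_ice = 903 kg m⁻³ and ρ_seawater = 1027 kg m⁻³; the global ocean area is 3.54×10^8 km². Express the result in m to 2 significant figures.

≈ 0.39 m

Drais: 1.57×10^5 km³ × (903/1027) = 1.380×10^5 km³ of water.
Spread over 3.54×10^14 m² of ocean, Δh = 1.380×10^14 / 3.54×10^14 = 0.390 m.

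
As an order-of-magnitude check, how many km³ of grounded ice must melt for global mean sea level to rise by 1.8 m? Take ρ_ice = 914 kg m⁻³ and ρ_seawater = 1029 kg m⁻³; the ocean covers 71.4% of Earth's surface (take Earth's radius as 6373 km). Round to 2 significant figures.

Required water volume = Δh × A = 1.8 m × 3.64×10^14 m² = 6.559×10^14 m³ = 6.559×10^5 km³.
Ice volume = water volume × ρ_w/ρ_ice = 6.559×10^5 × 1029/914 = 7.4×10^5 km³.

≈ 7.4×10^5 km³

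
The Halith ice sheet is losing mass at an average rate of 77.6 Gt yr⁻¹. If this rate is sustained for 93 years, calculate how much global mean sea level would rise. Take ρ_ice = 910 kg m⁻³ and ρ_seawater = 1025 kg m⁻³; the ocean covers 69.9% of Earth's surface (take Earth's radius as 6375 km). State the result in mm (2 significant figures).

≈ 20 mm

Total mass lost = 77.6 Gt/yr × 93 yr = 7217 Gt = 7.217×10^15 kg.
ρ_w = 1025 kg m⁻³, so water volume = 7.217×10^15 / 1025 = 7.041×10^12 m³.
Δh = 7.041×10^12 / 3.57×10^14 = 0.0197 m = 20 mm.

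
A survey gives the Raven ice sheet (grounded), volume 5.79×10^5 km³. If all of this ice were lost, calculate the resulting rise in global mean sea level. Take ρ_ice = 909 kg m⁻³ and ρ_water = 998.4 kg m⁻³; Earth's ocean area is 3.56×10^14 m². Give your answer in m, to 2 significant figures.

Raven: 5.79×10^5 km³ × (909/998.4) = 5.272×10^5 km³ of water.
Spread over 3.56×10^14 m² of ocean, Δh = 5.272×10^14 / 3.56×10^14 = 1.48 m.

≈ 1.5 m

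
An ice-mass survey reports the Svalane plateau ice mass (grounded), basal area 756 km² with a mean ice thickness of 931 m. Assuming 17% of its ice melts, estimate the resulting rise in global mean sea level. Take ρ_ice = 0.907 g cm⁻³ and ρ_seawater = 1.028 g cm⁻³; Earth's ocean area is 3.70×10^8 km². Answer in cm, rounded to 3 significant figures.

Svalane: ice volume = 756 km² × 931 m = 703.8 km³; 0.17 × 703.8 × (907/1028) = 105.6 km³ of water.
Spread over 3.70×10^14 m² of ocean, Δh = 1.056×10^11 / 3.70×10^14 = 2.85×10^-4 m = 0.0285 cm.

≈ 0.0285 cm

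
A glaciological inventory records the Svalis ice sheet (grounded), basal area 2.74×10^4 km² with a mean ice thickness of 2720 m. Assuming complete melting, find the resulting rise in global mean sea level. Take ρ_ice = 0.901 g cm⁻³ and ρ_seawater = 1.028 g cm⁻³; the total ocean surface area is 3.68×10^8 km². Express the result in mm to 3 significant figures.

Svalis: ice volume = 2.74×10^4 km² × 2720 m = 7.453×10^4 km³; 7.453×10^4 × (901/1028) = 6.532×10^4 km³ of water.
Spread over 3.68×10^14 m² of ocean, Δh = 6.532×10^13 / 3.68×10^14 = 0.178 m = 178 mm.

≈ 178 mm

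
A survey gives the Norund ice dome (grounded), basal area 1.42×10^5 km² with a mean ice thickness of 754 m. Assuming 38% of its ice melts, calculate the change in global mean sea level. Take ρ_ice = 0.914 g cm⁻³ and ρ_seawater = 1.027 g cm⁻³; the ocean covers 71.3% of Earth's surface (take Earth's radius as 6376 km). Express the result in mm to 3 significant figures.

Norund: ice volume = 1.42×10^5 km² × 754 m = 1.071×10^5 km³; 0.38 × 1.071×10^5 × (914/1027) = 3.621×10^4 km³ of water.
Spread over 3.64×10^14 m² of ocean, Δh = 3.621×10^13 / 3.64×10^14 = 0.0994 m = 99.4 mm.

≈ 99.4 mm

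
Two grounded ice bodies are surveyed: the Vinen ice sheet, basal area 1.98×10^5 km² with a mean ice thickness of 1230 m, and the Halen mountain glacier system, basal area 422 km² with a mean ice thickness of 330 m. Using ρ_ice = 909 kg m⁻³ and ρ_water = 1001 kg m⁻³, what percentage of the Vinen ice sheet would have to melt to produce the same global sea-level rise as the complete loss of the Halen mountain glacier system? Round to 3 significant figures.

Equal sea-level rise means equal mass of meltwater, i.e. equal mass of ice lost.
Ice mass of Halen: 1.266×10^14 kg; ice mass of Vinen: 2.214×10^17 kg.
Fraction required = 1.266×10^14 / 2.214×10^17 = 5.72×10^-4 → 0.0572 %.

≈ 0.0572 %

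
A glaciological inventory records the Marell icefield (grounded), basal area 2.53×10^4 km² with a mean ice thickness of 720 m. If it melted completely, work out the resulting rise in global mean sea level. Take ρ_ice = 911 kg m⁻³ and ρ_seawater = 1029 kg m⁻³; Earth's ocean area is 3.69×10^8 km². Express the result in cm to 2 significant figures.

Marell: ice volume = 2.53×10^4 km² × 720 m = 1.822×10^4 km³; 1.822×10^4 × (911/1029) = 1.613×10^4 km³ of water.
Spread over 3.69×10^14 m² of ocean, Δh = 1.613×10^13 / 3.69×10^14 = 0.0437 m = 4.4 cm.

≈ 4.4 cm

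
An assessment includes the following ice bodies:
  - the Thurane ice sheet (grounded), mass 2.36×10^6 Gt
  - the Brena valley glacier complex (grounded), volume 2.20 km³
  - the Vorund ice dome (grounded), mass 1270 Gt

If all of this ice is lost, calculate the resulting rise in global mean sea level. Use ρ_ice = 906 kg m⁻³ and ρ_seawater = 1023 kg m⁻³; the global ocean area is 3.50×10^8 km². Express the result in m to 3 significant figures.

≈ 6.59 m

Thurane: 2.36×10^6 Gt = 2.360×10^18 kg; dividing by ρ_w = 1023 kg m⁻³ gives 2.307×10^15 m³ of water.
Brena: 2.20 km³ × (906/1023) = 1.948 km³ of water.
Vorund: 1270 Gt = 1.270×10^15 kg; dividing by ρ_w = 1023 kg m⁻³ gives 1.241×10^12 m³ of water.
Total added water ≈ 2.308×10^15 m³ over 3.50×10^14 m² → Δh = 6.59 m.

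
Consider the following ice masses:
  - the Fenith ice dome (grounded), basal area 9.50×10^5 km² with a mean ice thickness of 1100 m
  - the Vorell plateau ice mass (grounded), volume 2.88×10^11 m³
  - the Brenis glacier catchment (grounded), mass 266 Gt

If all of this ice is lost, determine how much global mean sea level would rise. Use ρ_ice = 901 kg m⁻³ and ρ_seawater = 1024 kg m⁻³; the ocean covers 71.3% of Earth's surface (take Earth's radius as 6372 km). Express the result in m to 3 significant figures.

≈ 2.53 m

Fenith: ice volume = 9.50×10^5 km² × 1100 m = 1.045×10^6 km³; 1.045×10^6 × (901/1024) = 9.195×10^5 km³ of water.
Vorell: 2.88×10^11 m³ × (901/1024) = 2.534×10^11 m³ of water.
Brenis: 266 Gt = 2.660×10^14 kg; dividing by ρ_w = 1024 kg m⁻³ gives 2.598×10^11 m³ of water.
Total added water ≈ 9.200×10^14 m³ over 3.64×10^14 m² → Δh = 2.53 m.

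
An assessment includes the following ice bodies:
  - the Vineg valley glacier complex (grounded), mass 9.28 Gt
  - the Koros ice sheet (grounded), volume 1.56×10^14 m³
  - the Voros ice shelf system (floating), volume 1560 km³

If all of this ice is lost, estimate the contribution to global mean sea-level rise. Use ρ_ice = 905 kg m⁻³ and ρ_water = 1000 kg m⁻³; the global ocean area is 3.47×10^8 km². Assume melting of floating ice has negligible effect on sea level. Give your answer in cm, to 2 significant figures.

≈ 41 cm

Vineg: 9.28 Gt = 9.280×10^12 kg; dividing by ρ_w = 1000 kg m⁻³ gives 9.280×10^9 m³ of water.
Koros: 1.56×10^14 m³ × (905/1000) = 1.412×10^14 m³ of water.
The Voros ice shelf system is floating and already displaces its own weight of water, so its melt adds essentially nothing to sea level.
Total added water ≈ 1.412×10^14 m³ over 3.47×10^14 m² → Δh = 0.407 m = 41 cm.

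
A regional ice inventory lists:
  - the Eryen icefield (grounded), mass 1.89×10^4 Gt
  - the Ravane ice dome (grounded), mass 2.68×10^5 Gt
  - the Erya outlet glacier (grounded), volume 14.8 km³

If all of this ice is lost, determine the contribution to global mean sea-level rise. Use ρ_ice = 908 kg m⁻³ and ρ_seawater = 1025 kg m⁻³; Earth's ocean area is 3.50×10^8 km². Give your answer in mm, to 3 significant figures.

Eryen: 1.89×10^4 Gt = 1.890×10^16 kg; dividing by ρ_w = 1025 kg m⁻³ gives 1.844×10^13 m³ of water.
Ravane: 2.68×10^5 Gt = 2.680×10^17 kg; dividing by ρ_w = 1025 kg m⁻³ gives 2.615×10^14 m³ of water.
Erya: 14.8 km³ × (908/1025) = 13.11 km³ of water.
Total added water ≈ 2.799×10^14 m³ over 3.50×10^14 m² → Δh = 0.800 m = 800 mm.

≈ 800 mm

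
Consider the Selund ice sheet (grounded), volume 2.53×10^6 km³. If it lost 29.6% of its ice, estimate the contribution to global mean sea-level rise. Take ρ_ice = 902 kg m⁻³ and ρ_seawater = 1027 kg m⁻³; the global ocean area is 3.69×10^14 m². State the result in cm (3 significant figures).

≈ 178 cm

Selund: 0.296 × 2.53×10^6 km³ × (902/1027) = 6.577×10^5 km³ of water.
Spread over 3.69×10^14 m² of ocean, Δh = 6.577×10^14 / 3.69×10^14 = 1.78 m = 178 cm.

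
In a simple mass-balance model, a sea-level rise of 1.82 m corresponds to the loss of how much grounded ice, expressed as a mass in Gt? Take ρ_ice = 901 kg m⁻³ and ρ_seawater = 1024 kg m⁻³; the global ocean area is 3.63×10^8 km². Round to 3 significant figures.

≈ 6.77×10^5 Gt

Required water volume = Δh × A = 1.82 m × 3.63×10^14 m² = 6.607×10^14 m³.
ρ_w = 1024 kg m⁻³, so the mass of water = 6.607×10^14 m³ × 1024 kg m⁻³ = 6.765×10^17 kg = 6.77×10^5 Gt (and the same mass of ice, by conservation).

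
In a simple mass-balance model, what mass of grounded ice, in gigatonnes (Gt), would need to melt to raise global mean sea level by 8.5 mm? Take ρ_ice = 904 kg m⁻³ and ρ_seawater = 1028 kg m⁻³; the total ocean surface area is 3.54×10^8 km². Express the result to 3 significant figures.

≈ 3090 Gt

Required water volume = Δh × A = 0.0085 m × 3.54×10^14 m² = 3.009×10^12 m³.
ρ_w = 1028 kg m⁻³, so the mass of water = 3.009×10^12 m³ × 1028 kg m⁻³ = 3.093×10^15 kg = 3090 Gt (and the same mass of ice, by conservation).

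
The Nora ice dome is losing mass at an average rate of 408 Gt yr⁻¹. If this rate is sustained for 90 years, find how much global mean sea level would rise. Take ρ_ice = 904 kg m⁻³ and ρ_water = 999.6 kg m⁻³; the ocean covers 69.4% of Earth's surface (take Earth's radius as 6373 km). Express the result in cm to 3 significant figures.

Total mass lost = 408 Gt/yr × 90 yr = 3.672×10^4 Gt = 3.672×10^16 kg.
ρ_w = 999.6 kg m⁻³, so water volume = 3.672×10^16 / 999.6 = 3.673×10^13 m³.
Δh = 3.673×10^13 / 3.54×10^14 = 0.104 m = 10.4 cm.

≈ 10.4 cm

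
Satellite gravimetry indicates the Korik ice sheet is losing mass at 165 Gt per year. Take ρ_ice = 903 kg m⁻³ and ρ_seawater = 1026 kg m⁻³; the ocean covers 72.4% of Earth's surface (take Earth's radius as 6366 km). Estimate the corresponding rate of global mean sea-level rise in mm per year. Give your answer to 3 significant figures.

≈ 0.436 mm/yr

ρ_w = 1026 kg m⁻³. Annual water volume added = 165 Gt / ρ_w = 1.650×10^14 kg / 1026 kg m⁻³ = 1.608×10^11 m³.
Δh per year = 1.608×10^11 / 3.69×10^14 = 4.36×10^-4 m = 0.436 mm.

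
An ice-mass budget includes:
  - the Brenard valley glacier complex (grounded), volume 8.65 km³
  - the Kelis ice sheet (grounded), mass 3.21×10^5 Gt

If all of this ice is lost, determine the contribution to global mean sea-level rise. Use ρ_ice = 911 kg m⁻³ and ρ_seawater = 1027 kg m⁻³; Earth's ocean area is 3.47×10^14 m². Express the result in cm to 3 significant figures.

Brenard: 8.65 km³ × (911/1027) = 7.673 km³ of water.
Kelis: 3.21×10^5 Gt = 3.210×10^17 kg; dividing by ρ_w = 1027 kg m⁻³ gives 3.126×10^14 m³ of water.
Total added water ≈ 3.126×10^14 m³ over 3.47×10^14 m² → Δh = 0.901 m = 90.1 cm.

≈ 90.1 cm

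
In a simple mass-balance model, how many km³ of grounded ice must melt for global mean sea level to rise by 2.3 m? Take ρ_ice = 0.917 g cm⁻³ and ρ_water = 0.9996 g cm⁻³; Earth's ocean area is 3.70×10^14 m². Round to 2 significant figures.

≈ 9.3×10^5 km³

Required water volume = Δh × A = 2.3 m × 3.70×10^14 m² = 8.510×10^14 m³ = 8.510×10^5 km³.
Ice volume = water volume × ρ_w/ρ_ice = 8.510×10^5 × 999.6/917 = 9.3×10^5 km³.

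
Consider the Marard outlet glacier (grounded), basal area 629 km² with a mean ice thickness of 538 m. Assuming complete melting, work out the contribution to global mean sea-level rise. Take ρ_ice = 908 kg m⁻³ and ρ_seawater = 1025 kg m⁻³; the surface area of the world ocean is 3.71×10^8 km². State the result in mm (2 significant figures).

≈ 0.81 mm

Marard: ice volume = 629 km² × 538 m = 338.4 km³; 338.4 × (908/1025) = 299.8 km³ of water.
Spread over 3.71×10^14 m² of ocean, Δh = 2.998×10^11 / 3.71×10^14 = 8.08×10^-4 m = 0.81 mm.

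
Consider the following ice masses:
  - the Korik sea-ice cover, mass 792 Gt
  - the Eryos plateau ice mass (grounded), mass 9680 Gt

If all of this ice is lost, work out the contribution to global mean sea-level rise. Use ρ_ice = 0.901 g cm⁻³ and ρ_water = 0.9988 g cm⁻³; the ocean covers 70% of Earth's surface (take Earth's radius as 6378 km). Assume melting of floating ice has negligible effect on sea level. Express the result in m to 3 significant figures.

The Korik sea-ice cover is floating and already displaces its own weight of water, so its melt adds essentially nothing to sea level.
Eryos: 9680 Gt = 9.680×10^15 kg; dividing by ρ_w = 0.9988 g cm⁻³ = 998.8 kg m⁻³ gives 9.692×10^12 m³ of water.
Total added water ≈ 9.692×10^12 m³ over 3.58×10^14 m² → Δh = 0.0271 m.

≈ 0.0271 m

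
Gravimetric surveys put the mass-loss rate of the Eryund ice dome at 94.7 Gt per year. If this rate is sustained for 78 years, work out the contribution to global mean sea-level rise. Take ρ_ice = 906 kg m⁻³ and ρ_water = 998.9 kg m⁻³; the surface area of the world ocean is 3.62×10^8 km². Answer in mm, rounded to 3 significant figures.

Total mass lost = 94.7 Gt/yr × 78 yr = 7387 Gt = 7.387×10^15 kg.
ρ_w = 998.9 kg m⁻³, so water volume = 7.387×10^15 / 998.9 = 7.395×10^12 m³.
Δh = 7.395×10^12 / 3.62×10^14 = 0.0204 m = 20.4 mm.

≈ 20.4 mm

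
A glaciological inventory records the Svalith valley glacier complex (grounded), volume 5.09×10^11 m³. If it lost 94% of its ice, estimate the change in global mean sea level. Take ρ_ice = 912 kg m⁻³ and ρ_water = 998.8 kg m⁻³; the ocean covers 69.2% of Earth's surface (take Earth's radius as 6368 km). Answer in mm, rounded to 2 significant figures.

Svalith: 0.94 × 5.09×10^11 m³ × (912/998.8) = 4.369×10^11 m³ of water.
Spread over 3.53×10^14 m² of ocean, Δh = 4.369×10^11 / 3.53×10^14 = 1.24×10^-3 m = 1.2 mm.

≈ 1.2 mm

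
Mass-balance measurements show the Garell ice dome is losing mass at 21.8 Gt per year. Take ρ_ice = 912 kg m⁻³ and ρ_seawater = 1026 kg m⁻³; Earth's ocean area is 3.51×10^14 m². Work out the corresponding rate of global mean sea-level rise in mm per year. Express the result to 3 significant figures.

ρ_w = 1026 kg m⁻³. Annual water volume added = 21.8 Gt / ρ_w = 2.180×10^13 kg / 1026 kg m⁻³ = 2.125×10^10 m³.
Δh per year = 2.125×10^10 / 3.51×10^14 = 6.05×10^-5 m = 0.0605 mm.

≈ 0.0605 mm/yr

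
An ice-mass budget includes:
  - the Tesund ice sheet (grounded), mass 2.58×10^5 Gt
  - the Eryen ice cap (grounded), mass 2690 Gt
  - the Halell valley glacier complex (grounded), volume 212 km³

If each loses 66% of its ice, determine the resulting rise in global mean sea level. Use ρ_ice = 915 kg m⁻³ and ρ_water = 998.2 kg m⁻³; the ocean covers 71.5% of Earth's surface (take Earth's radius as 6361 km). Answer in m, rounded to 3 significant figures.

≈ 0.474 m

Tesund: 0.66 × 2.58×10^5 Gt = 1.703×10^17 kg; dividing by ρ_w = 998.2 kg m⁻³ gives 1.706×10^14 m³ of water.
Eryen: 0.66 × 2690 Gt = 1.775×10^15 kg; dividing by ρ_w = 998.2 kg m⁻³ gives 1.779×10^12 m³ of water.
Halell: 0.66 × 212 km³ × (915/998.2) = 128.3 km³ of water.
Total added water ≈ 1.725×10^14 m³ over 3.64×10^14 m² → Δh = 0.474 m.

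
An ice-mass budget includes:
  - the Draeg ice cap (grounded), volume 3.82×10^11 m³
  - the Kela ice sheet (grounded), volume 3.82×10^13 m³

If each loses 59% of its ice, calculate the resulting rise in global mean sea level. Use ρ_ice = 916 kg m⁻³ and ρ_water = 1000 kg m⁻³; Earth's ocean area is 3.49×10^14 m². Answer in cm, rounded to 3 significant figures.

≈ 5.97 cm

Draeg: 0.59 × 3.82×10^11 m³ × (916/1000) = 2.064×10^11 m³ of water.
Kela: 0.59 × 3.82×10^13 m³ × (916/1000) = 2.064×10^13 m³ of water.
Total added water ≈ 2.085×10^13 m³ over 3.49×10^14 m² → Δh = 0.0597 m = 5.97 cm.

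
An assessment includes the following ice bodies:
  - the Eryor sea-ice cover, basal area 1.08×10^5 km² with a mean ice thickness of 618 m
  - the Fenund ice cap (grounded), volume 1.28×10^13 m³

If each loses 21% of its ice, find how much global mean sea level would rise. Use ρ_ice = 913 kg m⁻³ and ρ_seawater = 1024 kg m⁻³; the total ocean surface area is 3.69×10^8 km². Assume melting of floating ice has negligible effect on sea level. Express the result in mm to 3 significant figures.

≈ 6.49 mm

The Eryor sea-ice cover is floating and already displaces its own weight of water, so its melt adds essentially nothing to sea level.
Fenund: 0.21 × 1.28×10^13 m³ × (913/1024) = 2.397×10^12 m³ of water.
Total added water ≈ 2.397×10^12 m³ over 3.69×10^14 m² → Δh = 6.49×10^-3 m = 6.49 mm.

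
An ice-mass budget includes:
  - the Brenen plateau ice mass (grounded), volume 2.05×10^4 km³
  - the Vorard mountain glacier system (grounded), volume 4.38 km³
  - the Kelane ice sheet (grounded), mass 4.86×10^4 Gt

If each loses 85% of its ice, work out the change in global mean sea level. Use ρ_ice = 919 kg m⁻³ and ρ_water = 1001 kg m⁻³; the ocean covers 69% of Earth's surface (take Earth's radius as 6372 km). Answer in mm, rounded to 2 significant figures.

≈ 160 mm

Brenen: 0.85 × 2.05×10^4 km³ × (919/1001) = 1.600×10^4 km³ of water.
Vorard: 0.85 × 4.38 km³ × (919/1001) = 3.418 km³ of water.
Kelane: 0.85 × 4.86×10^4 Gt = 4.131×10^16 kg; dividing by ρ_w = 1001 kg m⁻³ gives 4.127×10^13 m³ of water.
Total added water ≈ 5.727×10^13 m³ over 3.52×10^14 m² → Δh = 0.163 m = 160 mm.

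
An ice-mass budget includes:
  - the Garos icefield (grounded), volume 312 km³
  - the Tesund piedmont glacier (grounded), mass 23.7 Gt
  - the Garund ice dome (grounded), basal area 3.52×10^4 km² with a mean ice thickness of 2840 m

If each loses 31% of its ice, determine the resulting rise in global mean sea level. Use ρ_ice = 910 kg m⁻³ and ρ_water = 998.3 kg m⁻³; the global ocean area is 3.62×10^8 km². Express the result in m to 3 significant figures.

≈ 0.0783 m

Garos: 0.31 × 312 km³ × (910/998.3) = 88.17 km³ of water.
Tesund: 0.31 × 23.7 Gt = 7.347×10^12 kg; dividing by ρ_w = 998.3 kg m⁻³ gives 7.360×10^9 m³ of water.
Garund: ice volume = 3.52×10^4 km² × 2840 m = 9.997×10^4 km³; 0.31 × 9.997×10^4 × (910/998.3) = 2.825×10^4 km³ of water.
Total added water ≈ 2.834×10^13 m³ over 3.62×10^14 m² → Δh = 0.0783 m.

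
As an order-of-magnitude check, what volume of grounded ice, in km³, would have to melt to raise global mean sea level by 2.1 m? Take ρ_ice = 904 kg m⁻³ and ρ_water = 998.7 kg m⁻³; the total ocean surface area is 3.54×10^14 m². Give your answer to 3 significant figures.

Required water volume = Δh × A = 2.1 m × 3.54×10^14 m² = 7.434×10^14 m³ = 7.434×10^5 km³.
Ice volume = water volume × ρ_w/ρ_ice = 7.434×10^5 × 998.7/904 = 8.21×10^5 km³.

≈ 8.21×10^5 km³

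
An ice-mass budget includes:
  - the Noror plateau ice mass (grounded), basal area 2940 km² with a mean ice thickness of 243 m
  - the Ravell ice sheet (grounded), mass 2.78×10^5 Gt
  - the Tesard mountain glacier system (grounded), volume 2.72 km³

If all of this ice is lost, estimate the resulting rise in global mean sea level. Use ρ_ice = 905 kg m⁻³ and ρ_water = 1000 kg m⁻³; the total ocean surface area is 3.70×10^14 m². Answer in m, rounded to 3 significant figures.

Noror: ice volume = 2940 km² × 243 m = 714.4 km³; 714.4 × (905/1000) = 646.6 km³ of water.
Ravell: 2.78×10^5 Gt = 2.780×10^17 kg; dividing by ρ_w = 1000 kg m⁻³ gives 2.780×10^14 m³ of water.
Tesard: 2.72 km³ × (905/1000) = 2.462 km³ of water.
Total added water ≈ 2.786×10^14 m³ over 3.70×10^14 m² → Δh = 0.753 m.

≈ 0.753 m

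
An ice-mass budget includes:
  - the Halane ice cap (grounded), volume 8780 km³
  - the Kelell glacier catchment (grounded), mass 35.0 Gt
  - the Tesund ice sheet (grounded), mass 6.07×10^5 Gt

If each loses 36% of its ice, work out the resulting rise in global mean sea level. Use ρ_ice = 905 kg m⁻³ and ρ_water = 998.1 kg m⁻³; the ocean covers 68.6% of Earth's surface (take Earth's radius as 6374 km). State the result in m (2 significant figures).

≈ 0.63 m

Halane: 0.36 × 8780 km³ × (905/998.1) = 2866 km³ of water.
Kelell: 0.36 × 35.0 Gt = 1.260×10^13 kg; dividing by ρ_w = 998.1 kg m⁻³ gives 1.262×10^10 m³ of water.
Tesund: 0.36 × 6.07×10^5 Gt = 2.185×10^17 kg; dividing by ρ_w = 998.1 kg m⁻³ gives 2.189×10^14 m³ of water.
Total added water ≈ 2.218×10^14 m³ over 3.50×10^14 m² → Δh = 0.633 m.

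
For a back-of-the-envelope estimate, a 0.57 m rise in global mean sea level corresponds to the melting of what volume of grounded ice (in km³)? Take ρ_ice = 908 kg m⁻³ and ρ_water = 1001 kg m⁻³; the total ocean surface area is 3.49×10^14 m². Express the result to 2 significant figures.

Required water volume = Δh × A = 0.57 m × 3.49×10^14 m² = 1.989×10^14 m³ = 1.989×10^5 km³.
Ice volume = water volume × ρ_w/ρ_ice = 1.989×10^5 × 1001/908 = 2.2×10^5 km³.

≈ 2.2×10^5 km³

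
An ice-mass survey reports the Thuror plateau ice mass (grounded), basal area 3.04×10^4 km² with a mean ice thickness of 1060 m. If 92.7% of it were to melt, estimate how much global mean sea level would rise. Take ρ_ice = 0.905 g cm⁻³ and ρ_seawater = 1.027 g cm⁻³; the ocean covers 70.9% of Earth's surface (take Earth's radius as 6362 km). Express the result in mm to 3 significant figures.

≈ 73.0 mm

Thuror: ice volume = 3.04×10^4 km² × 1060 m = 3.222×10^4 km³; 0.927 × 3.222×10^4 × (905/1027) = 2.632×10^4 km³ of water.
Spread over 3.61×10^14 m² of ocean, Δh = 2.632×10^13 / 3.61×10^14 = 0.0730 m = 73.0 mm.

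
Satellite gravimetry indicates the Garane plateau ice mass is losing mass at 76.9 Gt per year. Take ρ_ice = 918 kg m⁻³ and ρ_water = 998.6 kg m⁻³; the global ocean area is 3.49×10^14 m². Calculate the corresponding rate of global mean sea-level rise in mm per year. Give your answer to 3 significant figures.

ρ_w = 998.6 kg m⁻³. Annual water volume added = 76.9 Gt / ρ_w = 7.690×10^13 kg / 998.6 kg m⁻³ = 7.701×10^10 m³.
Δh per year = 7.701×10^10 / 3.49×10^14 = 2.21×10^-4 m = 0.221 mm.

≈ 0.221 mm/yr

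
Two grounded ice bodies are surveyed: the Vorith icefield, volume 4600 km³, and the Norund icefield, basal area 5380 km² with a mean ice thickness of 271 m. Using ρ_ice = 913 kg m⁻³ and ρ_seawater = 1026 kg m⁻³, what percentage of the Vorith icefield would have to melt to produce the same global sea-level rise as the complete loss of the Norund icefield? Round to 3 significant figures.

≈ 31.7 %

Equal sea-level rise means equal mass of meltwater, i.e. equal mass of ice lost.
Ice mass of Norund: 1.331×10^15 kg; ice mass of Vorith: 4.200×10^15 kg.
Fraction required = 1.331×10^15 / 4.200×10^15 = 0.317 → 31.7 %.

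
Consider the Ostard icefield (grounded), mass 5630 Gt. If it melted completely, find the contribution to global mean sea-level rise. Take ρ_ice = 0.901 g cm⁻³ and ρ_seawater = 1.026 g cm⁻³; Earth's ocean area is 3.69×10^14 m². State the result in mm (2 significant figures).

≈ 15 mm

Ostard: 5630 Gt = 5.630×10^15 kg; dividing by ρ_w = 1.026 g cm⁻³ = 1026 kg m⁻³ gives 5.487×10^12 m³ of water.
Spread over 3.69×10^14 m² of ocean, Δh = 5.487×10^12 / 3.69×10^14 = 0.0149 m = 15 mm.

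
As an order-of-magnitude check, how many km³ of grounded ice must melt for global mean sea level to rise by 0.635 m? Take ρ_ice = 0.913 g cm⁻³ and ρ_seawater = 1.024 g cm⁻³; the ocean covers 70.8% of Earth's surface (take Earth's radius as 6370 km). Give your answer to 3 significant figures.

≈ 2.57×10^5 km³

Required water volume = Δh × A = 0.635 m × 3.61×10^14 m² = 2.292×10^14 m³ = 2.292×10^5 km³.
Ice volume = water volume × ρ_w/ρ_ice = 2.292×10^5 × 1024/913 = 2.57×10^5 km³.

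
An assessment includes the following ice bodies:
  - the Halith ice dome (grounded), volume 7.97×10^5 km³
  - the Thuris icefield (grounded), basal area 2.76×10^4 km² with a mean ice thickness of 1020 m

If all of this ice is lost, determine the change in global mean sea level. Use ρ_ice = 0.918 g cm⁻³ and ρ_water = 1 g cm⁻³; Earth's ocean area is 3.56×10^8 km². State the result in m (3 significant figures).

≈ 2.13 m

Halith: 7.97×10^5 km³ × (918/1000) = 7.316×10^5 km³ of water.
Thuris: ice volume = 2.76×10^4 km² × 1020 m = 2.815×10^4 km³; 2.815×10^4 × (918/1000) = 2.584×10^4 km³ of water.
Total added water ≈ 7.575×10^14 m³ over 3.56×10^14 m² → Δh = 2.13 m.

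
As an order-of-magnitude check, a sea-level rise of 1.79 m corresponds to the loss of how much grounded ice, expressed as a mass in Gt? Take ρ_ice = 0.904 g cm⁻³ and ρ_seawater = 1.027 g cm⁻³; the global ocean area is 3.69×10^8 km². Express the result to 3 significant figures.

≈ 6.78×10^5 Gt

Required water volume = Δh × A = 1.79 m × 3.69×10^14 m² = 6.605×10^14 m³.
ρ_w = 1.027 g cm⁻³ = 1027 kg m⁻³, so the mass of water = 6.605×10^14 m³ × 1027 kg m⁻³ = 6.783×10^17 kg = 6.78×10^5 Gt (and the same mass of ice, by conservation).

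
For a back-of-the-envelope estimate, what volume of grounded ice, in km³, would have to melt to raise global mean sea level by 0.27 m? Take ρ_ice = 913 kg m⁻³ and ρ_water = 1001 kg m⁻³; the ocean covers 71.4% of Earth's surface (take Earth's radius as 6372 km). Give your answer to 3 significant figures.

≈ 1.08×10^5 km³

Required water volume = Δh × A = 0.27 m × 3.64×10^14 m² = 9.836×10^13 m³ = 9.836×10^4 km³.
Ice volume = water volume × ρ_w/ρ_ice = 9.836×10^4 × 1001/913 = 1.08×10^5 km³.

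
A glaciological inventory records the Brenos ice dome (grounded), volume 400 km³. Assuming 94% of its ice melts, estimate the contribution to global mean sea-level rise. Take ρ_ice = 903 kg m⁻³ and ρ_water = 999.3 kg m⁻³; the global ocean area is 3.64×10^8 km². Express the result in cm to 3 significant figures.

Brenos: 0.94 × 400 km³ × (903/999.3) = 339.8 km³ of water.
Spread over 3.64×10^14 m² of ocean, Δh = 3.398×10^11 / 3.64×10^14 = 9.33×10^-4 m = 0.0933 cm.

≈ 0.0933 cm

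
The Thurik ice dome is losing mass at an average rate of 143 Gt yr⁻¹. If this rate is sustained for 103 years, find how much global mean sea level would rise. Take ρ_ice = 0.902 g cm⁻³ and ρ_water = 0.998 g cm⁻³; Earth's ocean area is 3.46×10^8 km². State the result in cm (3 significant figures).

Total mass lost = 143 Gt/yr × 103 yr = 1.473×10^4 Gt = 1.473×10^16 kg.
ρ_w = 0.998 g cm⁻³ = 998 kg m⁻³, so water volume = 1.473×10^16 / 998 = 1.476×10^13 m³.
Δh = 1.476×10^13 / 3.46×10^14 = 0.0427 m = 4.27 cm.

≈ 4.27 cm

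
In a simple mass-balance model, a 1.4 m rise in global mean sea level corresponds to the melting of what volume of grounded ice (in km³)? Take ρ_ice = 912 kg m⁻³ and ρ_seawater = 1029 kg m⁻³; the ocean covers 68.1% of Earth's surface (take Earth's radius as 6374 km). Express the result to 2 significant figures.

Required water volume = Δh × A = 1.4 m × 3.48×10^14 m² = 4.868×10^14 m³ = 4.868×10^5 km³.
Ice volume = water volume × ρ_w/ρ_ice = 4.868×10^5 × 1029/912 = 5.5×10^5 km³.

≈ 5.5×10^5 km³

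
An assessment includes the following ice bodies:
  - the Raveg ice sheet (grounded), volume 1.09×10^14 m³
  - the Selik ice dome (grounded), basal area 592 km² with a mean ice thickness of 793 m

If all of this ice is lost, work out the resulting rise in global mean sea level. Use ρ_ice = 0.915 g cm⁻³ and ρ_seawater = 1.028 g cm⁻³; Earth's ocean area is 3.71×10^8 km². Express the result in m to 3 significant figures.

Raveg: 1.09×10^14 m³ × (915/1028) = 9.702×10^13 m³ of water.
Selik: ice volume = 592 km² × 793 m = 469.5 km³; 469.5 × (915/1028) = 417.9 km³ of water.
Total added water ≈ 9.744×10^13 m³ over 3.71×10^14 m² → Δh = 0.263 m.

≈ 0.263 m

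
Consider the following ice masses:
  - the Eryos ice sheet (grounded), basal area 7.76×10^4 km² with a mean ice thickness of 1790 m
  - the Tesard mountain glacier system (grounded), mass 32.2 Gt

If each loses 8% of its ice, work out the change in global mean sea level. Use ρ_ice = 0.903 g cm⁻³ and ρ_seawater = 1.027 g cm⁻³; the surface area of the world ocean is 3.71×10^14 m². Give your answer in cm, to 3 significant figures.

≈ 2.63 cm

Eryos: ice volume = 7.76×10^4 km² × 1790 m = 1.389×10^5 km³; 0.08 × 1.389×10^5 × (903/1027) = 9771 km³ of water.
Tesard: 0.08 × 32.2 Gt = 2.576×10^12 kg; dividing by ρ_w = 1.027 g cm⁻³ = 1027 kg m⁻³ gives 2.508×10^9 m³ of water.
Total added water ≈ 9.773×10^12 m³ over 3.71×10^14 m² → Δh = 0.0263 m = 2.63 cm.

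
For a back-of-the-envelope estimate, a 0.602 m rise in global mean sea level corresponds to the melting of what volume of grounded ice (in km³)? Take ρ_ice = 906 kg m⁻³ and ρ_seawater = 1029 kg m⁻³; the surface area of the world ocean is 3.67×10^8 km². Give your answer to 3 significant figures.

Required water volume = Δh × A = 0.602 m × 3.67×10^14 m² = 2.209×10^14 m³ = 2.209×10^5 km³.
Ice volume = water volume × ρ_w/ρ_ice = 2.209×10^5 × 1029/906 = 2.51×10^5 km³.

≈ 2.51×10^5 km³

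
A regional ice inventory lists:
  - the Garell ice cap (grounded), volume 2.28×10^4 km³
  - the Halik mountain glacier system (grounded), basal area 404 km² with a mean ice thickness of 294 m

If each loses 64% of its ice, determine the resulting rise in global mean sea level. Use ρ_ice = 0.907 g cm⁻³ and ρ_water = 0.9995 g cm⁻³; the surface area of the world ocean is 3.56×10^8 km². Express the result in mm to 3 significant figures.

≈ 37.4 mm

Garell: 0.64 × 2.28×10^4 km³ × (907/999.5) = 1.324×10^4 km³ of water.
Halik: ice volume = 404 km² × 294 m = 118.8 km³; 0.64 × 118.8 × (907/999.5) = 68.98 km³ of water.
Total added water ≈ 1.331×10^13 m³ over 3.56×10^14 m² → Δh = 0.0374 m = 37.4 mm.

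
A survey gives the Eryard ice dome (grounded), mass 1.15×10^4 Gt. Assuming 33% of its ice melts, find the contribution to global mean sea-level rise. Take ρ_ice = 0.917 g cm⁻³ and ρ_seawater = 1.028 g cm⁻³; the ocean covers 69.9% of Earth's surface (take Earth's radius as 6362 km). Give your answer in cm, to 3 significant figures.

Eryard: 0.33 × 1.15×10^4 Gt = 3.795×10^15 kg; dividing by ρ_w = 1.028 g cm⁻³ = 1028 kg m⁻³ gives 3.692×10^12 m³ of water.
Spread over 3.56×10^14 m² of ocean, Δh = 3.692×10^12 / 3.56×10^14 = 0.0104 m = 1.04 cm.

≈ 1.04 cm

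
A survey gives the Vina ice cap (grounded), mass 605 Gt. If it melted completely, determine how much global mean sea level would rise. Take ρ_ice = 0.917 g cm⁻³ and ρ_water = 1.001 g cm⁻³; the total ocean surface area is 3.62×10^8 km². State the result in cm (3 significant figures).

≈ 0.167 cm

Vina: 605 Gt = 6.050×10^14 kg; dividing by ρ_w = 1.001 g cm⁻³ = 1001 kg m⁻³ gives 6.044×10^11 m³ of water.
Spread over 3.62×10^14 m² of ocean, Δh = 6.044×10^11 / 3.62×10^14 = 1.67×10^-3 m = 0.167 cm.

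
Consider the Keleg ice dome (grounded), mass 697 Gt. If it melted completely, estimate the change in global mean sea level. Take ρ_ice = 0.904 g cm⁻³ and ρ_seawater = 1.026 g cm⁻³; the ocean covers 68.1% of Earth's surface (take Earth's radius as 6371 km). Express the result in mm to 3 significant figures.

Keleg: 697 Gt = 6.970×10^14 kg; dividing by ρ_w = 1.026 g cm⁻³ = 1026 kg m⁻³ gives 6.793×10^11 m³ of water.
Spread over 3.47×10^14 m² of ocean, Δh = 6.793×10^11 / 3.47×10^14 = 1.96×10^-3 m = 1.96 mm.

≈ 1.96 mm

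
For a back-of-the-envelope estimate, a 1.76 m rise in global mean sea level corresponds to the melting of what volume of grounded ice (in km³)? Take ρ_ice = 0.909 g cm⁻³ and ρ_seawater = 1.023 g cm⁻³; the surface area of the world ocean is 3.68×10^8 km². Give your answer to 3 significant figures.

Required water volume = Δh × A = 1.76 m × 3.68×10^14 m² = 6.477×10^14 m³ = 6.477×10^5 km³.
Ice volume = water volume × ρ_w/ρ_ice = 6.477×10^5 × 1023/909 = 7.29×10^5 km³.

≈ 7.29×10^5 km³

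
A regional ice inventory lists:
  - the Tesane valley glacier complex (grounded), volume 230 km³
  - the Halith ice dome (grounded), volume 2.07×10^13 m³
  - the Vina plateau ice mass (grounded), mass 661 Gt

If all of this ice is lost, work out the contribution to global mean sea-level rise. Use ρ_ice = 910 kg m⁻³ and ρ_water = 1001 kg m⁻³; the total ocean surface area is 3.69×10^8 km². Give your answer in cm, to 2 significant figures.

Tesane: 230 km³ × (910/1001) = 209.1 km³ of water.
Halith: 2.07×10^13 m³ × (910/1001) = 1.882×10^13 m³ of water.
Vina: 661 Gt = 6.610×10^14 kg; dividing by ρ_w = 1001 kg m⁻³ gives 6.603×10^11 m³ of water.
Total added water ≈ 1.969×10^13 m³ over 3.69×10^14 m² → Δh = 0.0534 m = 5.3 cm.

≈ 5.3 cm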